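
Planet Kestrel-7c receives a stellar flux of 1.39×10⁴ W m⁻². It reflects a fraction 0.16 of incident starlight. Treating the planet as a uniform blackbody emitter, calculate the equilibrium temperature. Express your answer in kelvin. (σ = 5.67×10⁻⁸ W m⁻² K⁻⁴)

Energy balance: absorbed = emitted ⇒ πR²·S(1−A) = 4πR²·σT_eq⁴, so T_eq⁴ = S(1−A)/(4σ).
T_eq = [1.39×10⁴ × 0.84 / (4 × 5.67×10⁻⁸)]^(1/4) = (5.15×10¹⁰)^(1/4) = 476 K.

T_eq ≈ 476 K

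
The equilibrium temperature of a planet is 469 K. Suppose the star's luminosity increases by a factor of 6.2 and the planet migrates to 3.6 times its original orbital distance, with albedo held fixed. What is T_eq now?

T_eq ≈ 390 K

T_eq ∝ L^(1/4) · d^(−1/2).
T′ = 469 × 6.2^(1/4) / 3.6^(1/2) = 390 K.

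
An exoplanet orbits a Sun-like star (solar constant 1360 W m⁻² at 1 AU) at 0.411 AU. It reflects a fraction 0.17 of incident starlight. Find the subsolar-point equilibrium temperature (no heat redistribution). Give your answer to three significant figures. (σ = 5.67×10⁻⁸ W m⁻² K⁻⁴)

T_ss ≈ 586 K

Flux at 0.411 AU: S = 1360/0.411² = 8050 W m⁻².
At the subsolar point the surface absorbs S(1−A) and emits σT⁴ per unit area — no factor of 4, since only the local patch is in balance.
T = [8050 × 0.83 / 5.67×10⁻⁸]^(1/4) = (1.18×10¹¹)^(1/4) = 586 K.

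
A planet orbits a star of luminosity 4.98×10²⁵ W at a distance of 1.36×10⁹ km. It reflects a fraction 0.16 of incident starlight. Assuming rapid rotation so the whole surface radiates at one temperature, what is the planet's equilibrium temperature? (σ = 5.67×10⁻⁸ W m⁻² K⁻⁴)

T_eq ≈ 53.1 K

d = 1.36×10⁹ km = 1.36×10¹² m.
Flux: S = L/(4πd²) = 4.98×10²⁵/(4π×(1.36×10¹²)²) = 2.14 W m⁻².
Energy balance: absorbed = emitted ⇒ πR²·S(1−A) = 4πR²·σT_eq⁴, so T_eq⁴ = S(1−A)/(4σ).
T_eq = [2.14 × 0.84 / (4 × 5.67×10⁻⁸)]^(1/4) = (7.94×10⁶)^(1/4) = 53.1 K.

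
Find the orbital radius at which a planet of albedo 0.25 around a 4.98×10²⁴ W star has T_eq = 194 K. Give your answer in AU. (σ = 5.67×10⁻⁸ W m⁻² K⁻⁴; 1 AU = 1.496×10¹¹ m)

d ≈ 0.203 AU

From T_eq⁴ = L(1−A)/(16πσd²): d = √[L(1−A)/(16πσT_eq⁴)].
d = √[4.98×10²⁴ × 0.75 / (16π × 5.67×10⁻⁸ × (194)⁴)] = 3.04×10¹⁰ m = 0.203 AU.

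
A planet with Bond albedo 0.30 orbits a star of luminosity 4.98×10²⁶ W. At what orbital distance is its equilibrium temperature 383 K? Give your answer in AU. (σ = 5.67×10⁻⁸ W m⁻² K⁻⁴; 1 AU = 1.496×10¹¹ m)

d ≈ 0.504 AU

From T_eq⁴ = L(1−A)/(16πσd²): d = √[L(1−A)/(16πσT_eq⁴)].
d = √[4.98×10²⁶ × 0.70 / (16π × 5.67×10⁻⁸ × (383)⁴)] = 7.54×10¹⁰ m = 0.504 AU.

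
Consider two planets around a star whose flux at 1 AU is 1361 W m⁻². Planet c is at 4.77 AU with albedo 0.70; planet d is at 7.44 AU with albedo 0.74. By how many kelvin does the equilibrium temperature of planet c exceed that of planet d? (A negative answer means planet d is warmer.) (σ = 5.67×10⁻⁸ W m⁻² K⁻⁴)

ΔT ≈ 21.5 K

T_eq = [S₀(1−A)/(4σd²)]^(1/4), so T ∝ (1−A)^(1/4) / √d.
T₁ = [1361×0.30/(4×5.67×10⁻⁸×4.77²)]^(1/4) = 94.31 K.
T₂ = [1361×0.26/(4×5.67×10⁻⁸×7.44²)]^(1/4) = 72.86 K.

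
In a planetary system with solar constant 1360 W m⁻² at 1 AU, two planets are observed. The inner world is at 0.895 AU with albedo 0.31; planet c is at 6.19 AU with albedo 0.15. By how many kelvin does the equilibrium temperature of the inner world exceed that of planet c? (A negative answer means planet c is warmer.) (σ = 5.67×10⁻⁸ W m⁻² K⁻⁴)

ΔT ≈ 160.7 K

T_eq = [S₀(1−A)/(4σd²)]^(1/4), so T ∝ (1−A)^(1/4) / √d.
T₁ = [1360×0.69/(4×5.67×10⁻⁸×0.895²)]^(1/4) = 268.09 K.
T₂ = [1360×0.85/(4×5.67×10⁻⁸×6.19²)]^(1/4) = 107.39 K.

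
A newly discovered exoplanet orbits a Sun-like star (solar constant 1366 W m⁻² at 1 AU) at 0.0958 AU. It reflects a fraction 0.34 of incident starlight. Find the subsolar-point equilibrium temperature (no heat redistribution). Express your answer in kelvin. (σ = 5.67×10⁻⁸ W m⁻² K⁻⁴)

T_ss ≈ 1150 K

Flux at 0.0958 AU: S = 1366/0.0958² = 1.49×10⁵ W m⁻².
At the subsolar point the surface absorbs S(1−A) and emits σT⁴ per unit area — no factor of 4, since only the local patch is in balance.
T = [1.49×10⁵ × 0.66 / 5.67×10⁻⁸]^(1/4) = (1.73×10¹²)^(1/4) = 1150 K.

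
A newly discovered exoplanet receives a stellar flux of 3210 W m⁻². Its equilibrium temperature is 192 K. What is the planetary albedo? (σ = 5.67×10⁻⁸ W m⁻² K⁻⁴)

A ≈ 0.90

From T_eq⁴ = S(1−A)/(4σ): 1−A = 4σT_eq⁴/S.
1−A = 4 × 5.67×10⁻⁸ × (192)⁴ / 3210 = 0.096.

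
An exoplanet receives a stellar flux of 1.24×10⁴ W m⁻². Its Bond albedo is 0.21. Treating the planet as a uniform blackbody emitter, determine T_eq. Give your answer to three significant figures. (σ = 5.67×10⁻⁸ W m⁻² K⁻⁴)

Energy balance: absorbed = emitted ⇒ πR²·S(1−A) = 4πR²·σT_eq⁴, so T_eq⁴ = S(1−A)/(4σ).
T_eq = [1.24×10⁴ × 0.79 / (4 × 5.67×10⁻⁸)]^(1/4) = (4.32×10¹⁰)^(1/4) = 456 K.

T_eq ≈ 456 K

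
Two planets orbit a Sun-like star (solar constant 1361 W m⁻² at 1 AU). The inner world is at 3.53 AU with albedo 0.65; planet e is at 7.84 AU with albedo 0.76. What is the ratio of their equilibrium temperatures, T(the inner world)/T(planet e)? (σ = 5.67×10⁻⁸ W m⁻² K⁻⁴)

T₁/T₂ ≈ 1.638

T_eq = [S₀(1−A)/(4σd²)]^(1/4), so T ∝ (1−A)^(1/4) / √d.
T₁ = [1361×0.35/(4×5.67×10⁻⁸×3.53²)]^(1/4) = 113.94 K.
T₂ = [1361×0.24/(4×5.67×10⁻⁸×7.84²)]^(1/4) = 69.57 K.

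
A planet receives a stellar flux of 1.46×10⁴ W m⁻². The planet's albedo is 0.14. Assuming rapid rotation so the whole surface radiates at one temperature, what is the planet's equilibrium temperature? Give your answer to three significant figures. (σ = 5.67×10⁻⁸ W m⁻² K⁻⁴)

Energy balance: absorbed = emitted ⇒ πR²·S(1−A) = 4πR²·σT_eq⁴, so T_eq⁴ = S(1−A)/(4σ).
T_eq = [1.46×10⁴ × 0.86 / (4 × 5.67×10⁻⁸)]^(1/4) = (5.54×10¹⁰)^(1/4) = 485 K.

T_eq ≈ 485 K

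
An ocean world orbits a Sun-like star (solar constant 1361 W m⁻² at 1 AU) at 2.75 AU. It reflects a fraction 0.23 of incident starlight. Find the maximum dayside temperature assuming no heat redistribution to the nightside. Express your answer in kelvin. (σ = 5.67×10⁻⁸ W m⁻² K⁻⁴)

Flux at 2.75 AU: S = 1361/2.75² = 180 W m⁻².
With no redistribution each surface element balances locally: S(1−A) = σT⁴.
T = [180 × 0.77 / 5.67×10⁻⁸]^(1/4) = (2.44×10⁹)^(1/4) = 222 K.

T_ss ≈ 222 K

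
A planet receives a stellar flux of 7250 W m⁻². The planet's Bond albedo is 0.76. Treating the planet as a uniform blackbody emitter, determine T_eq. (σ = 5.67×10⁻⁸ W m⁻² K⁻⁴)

T_eq ≈ 296 K

Energy balance: absorbed = emitted ⇒ πR²·S(1−A) = 4πR²·σT_eq⁴, so T_eq⁴ = S(1−A)/(4σ).
T_eq = [7250 × 0.24 / (4 × 5.67×10⁻⁸)]^(1/4) = (7.67×10⁹)^(1/4) = 296 K.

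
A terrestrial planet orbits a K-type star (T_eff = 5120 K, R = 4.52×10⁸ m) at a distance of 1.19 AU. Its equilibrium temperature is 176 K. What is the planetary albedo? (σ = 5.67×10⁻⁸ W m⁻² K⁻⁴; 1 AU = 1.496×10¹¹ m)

A ≈ 0.13

d = 1.19 AU = 1.78×10¹¹ m.
L = 4πR_⋆²σT_⋆⁴ = 4π(4.52×10⁸)² × 5.67×10⁻⁸ × (5120)⁴ = 1.00×10²⁶ W.
S = L/(4πd²) = 251 W m⁻².
From T_eq⁴ = S(1−A)/(4σ): 1−A = 4σT_eq⁴/S.
1−A = 4 × 5.67×10⁻⁸ × (176)⁴ / 251 = 0.866.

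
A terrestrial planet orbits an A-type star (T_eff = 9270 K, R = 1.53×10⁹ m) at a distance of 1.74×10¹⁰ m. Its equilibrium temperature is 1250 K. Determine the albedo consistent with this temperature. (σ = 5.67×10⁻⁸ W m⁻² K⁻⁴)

A ≈ 0.83

L = 4πR_⋆²σT_⋆⁴ = 4π(1.53×10⁹)² × 5.67×10⁻⁸ × (9270)⁴ = 1.23×10²⁸ W.
S = L/(4πd²) = 3.24×10⁶ W m⁻².
From T_eq⁴ = S(1−A)/(4σ): 1−A = 4σT_eq⁴/S.
1−A = 4 × 5.67×10⁻⁸ × (1250)⁴ / 3.24×10⁶ = 0.171.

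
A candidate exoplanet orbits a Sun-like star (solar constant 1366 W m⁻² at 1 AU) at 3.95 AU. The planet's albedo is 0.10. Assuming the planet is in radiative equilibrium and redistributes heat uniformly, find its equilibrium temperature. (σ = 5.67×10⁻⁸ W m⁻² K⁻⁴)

Flux at 3.95 AU: S = 1366/3.95² = 87.6 W m⁻².
Energy balance: absorbed = emitted ⇒ πR²·S(1−A) = 4πR²·σT_eq⁴, so T_eq⁴ = S(1−A)/(4σ).
T_eq = [87.6 × 0.90 / (4 × 5.67×10⁻⁸)]^(1/4) = (3.47×10⁸)^(1/4) = 137 K.

T_eq ≈ 137 K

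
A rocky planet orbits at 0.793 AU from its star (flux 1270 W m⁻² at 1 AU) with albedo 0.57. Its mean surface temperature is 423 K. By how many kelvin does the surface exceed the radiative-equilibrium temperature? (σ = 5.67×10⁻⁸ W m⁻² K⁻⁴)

ΔT ≈ 174.2 K

S = 1270/0.793² = 2020 W m⁻².
T_eq = [S(1−A)/(4σ)]^(1/4) = [2020×0.43/(4×5.67×10⁻⁸)]^(1/4) = 248.8 K.
ΔT = T_surf − T_eq = 423 − 248.8.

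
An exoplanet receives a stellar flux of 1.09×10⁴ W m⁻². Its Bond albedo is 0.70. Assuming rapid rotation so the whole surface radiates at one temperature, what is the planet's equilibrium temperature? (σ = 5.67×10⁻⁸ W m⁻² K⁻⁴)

T_eq ≈ 347 K

Energy balance: absorbed = emitted ⇒ πR²·S(1−A) = 4πR²·σT_eq⁴, so T_eq⁴ = S(1−A)/(4σ).
T_eq = [1.09×10⁴ × 0.30 / (4 × 5.67×10⁻⁸)]^(1/4) = (1.44×10¹⁰)^(1/4) = 347 K.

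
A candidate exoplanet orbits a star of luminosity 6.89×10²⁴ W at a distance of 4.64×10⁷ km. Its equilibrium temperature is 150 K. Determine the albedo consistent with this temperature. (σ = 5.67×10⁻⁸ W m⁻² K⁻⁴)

A ≈ 0.55

d = 4.64×10⁷ km = 4.64×10¹⁰ m.
Flux: S = L/(4πd²) = 6.89×10²⁴/(4π×(4.64×10¹⁰)²) = 255 W m⁻².
From T_eq⁴ = S(1−A)/(4σ): 1−A = 4σT_eq⁴/S.
1−A = 4 × 5.67×10⁻⁸ × (150)⁴ / 255 = 0.451.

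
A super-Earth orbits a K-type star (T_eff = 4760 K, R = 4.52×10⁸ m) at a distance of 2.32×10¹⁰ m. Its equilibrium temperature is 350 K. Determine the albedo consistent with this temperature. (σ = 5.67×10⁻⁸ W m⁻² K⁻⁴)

A ≈ 0.69

L = 4πR_⋆²σT_⋆⁴ = 4π(4.52×10⁸)² × 5.67×10⁻⁸ × (4760)⁴ = 7.47×10²⁵ W.
S = L/(4πd²) = 1.10×10⁴ W m⁻².
From T_eq⁴ = S(1−A)/(4σ): 1−A = 4σT_eq⁴/S.
1−A = 4 × 5.67×10⁻⁸ × (350)⁴ / 1.10×10⁴ = 0.308.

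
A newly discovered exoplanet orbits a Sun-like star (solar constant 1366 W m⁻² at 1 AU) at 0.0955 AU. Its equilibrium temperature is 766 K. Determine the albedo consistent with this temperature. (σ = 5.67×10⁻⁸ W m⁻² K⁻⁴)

Flux at 0.0955 AU: S = 1366/0.0955² = 1.50×10⁵ W m⁻².
From T_eq⁴ = S(1−A)/(4σ): 1−A = 4σT_eq⁴/S.
1−A = 4 × 5.67×10⁻⁸ × (766)⁴ / 1.50×10⁵ = 0.521.

A ≈ 0.48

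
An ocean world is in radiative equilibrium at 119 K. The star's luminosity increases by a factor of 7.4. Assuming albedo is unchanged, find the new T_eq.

T_eq ≈ 196 K

T_eq ∝ L^(1/4) · d^(−1/2).
T′ = 119 × 7.4^(1/4) = 196 K.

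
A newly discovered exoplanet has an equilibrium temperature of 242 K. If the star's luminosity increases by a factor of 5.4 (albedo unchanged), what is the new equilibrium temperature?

T_eq ≈ 369 K

T_eq ∝ L^(1/4) · d^(−1/2).
T′ = 242 × 5.4^(1/4) = 369 K.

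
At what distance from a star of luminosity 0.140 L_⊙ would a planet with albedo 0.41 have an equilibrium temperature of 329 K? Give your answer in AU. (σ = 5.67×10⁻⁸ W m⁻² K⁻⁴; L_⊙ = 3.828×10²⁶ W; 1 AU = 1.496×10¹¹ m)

d ≈ 0.206 AU

L = 0.140 × 3.828×10²⁶ = 5.36×10²⁵ W.
From T_eq⁴ = L(1−A)/(16πσd²): d = √[L(1−A)/(16πσT_eq⁴)].
d = √[5.36×10²⁵ × 0.59 / (16π × 5.67×10⁻⁸ × (329)⁴)] = 3.08×10¹⁰ m = 0.206 AU.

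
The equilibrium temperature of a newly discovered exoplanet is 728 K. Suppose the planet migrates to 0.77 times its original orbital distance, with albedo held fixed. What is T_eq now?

T_eq ≈ 830 K

T_eq ∝ L^(1/4) · d^(−1/2).
T′ = 728 / 0.77^(1/2) = 830 K.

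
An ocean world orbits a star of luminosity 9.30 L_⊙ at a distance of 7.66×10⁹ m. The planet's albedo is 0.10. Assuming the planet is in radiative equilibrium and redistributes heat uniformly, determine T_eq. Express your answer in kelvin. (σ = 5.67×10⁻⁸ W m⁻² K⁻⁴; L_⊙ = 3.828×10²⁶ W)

L = 9.30 × 3.828×10²⁶ = 3.56×10²⁷ W.
Flux: S = L/(4πd²) = 3.56×10²⁷/(4π×(7.66×10⁹)²) = 4.83×10⁶ W m⁻².
Energy balance: absorbed = emitted ⇒ πR²·S(1−A) = 4πR²·σT_eq⁴, so T_eq⁴ = S(1−A)/(4σ).
T_eq = [4.83×10⁶ × 0.90 / (4 × 5.67×10⁻⁸)]^(1/4) = (1.92×10¹³)^(1/4) = 2090 K.

T_eq ≈ 2090 K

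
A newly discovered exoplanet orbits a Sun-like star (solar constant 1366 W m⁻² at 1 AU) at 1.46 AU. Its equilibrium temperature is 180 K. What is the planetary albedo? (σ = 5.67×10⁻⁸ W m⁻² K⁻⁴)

A ≈ 0.63

Flux at 1.46 AU: S = 1366/1.46² = 641 W m⁻².
From T_eq⁴ = S(1−A)/(4σ): 1−A = 4σT_eq⁴/S.
1−A = 4 × 5.67×10⁻⁸ × (180)⁴ / 641 = 0.372.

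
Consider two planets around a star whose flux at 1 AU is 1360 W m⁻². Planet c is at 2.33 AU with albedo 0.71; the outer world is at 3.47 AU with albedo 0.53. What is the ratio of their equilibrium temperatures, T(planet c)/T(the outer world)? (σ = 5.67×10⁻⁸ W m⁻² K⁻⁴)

T_eq = [S₀(1−A)/(4σd²)]^(1/4), so T ∝ (1−A)^(1/4) / √d.
T₁ = [1360×0.29/(4×5.67×10⁻⁸×2.33²)]^(1/4) = 133.78 K.
T₂ = [1360×0.47/(4×5.67×10⁻⁸×3.47²)]^(1/4) = 123.69 K.

T₁/T₂ ≈ 1.082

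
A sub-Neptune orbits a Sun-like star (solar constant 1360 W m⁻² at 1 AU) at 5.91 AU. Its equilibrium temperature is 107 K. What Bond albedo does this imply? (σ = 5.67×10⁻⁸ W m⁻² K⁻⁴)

A ≈ 0.24

Flux at 5.91 AU: S = 1360/5.91² = 38.9 W m⁻².
From T_eq⁴ = S(1−A)/(4σ): 1−A = 4σT_eq⁴/S.
1−A = 4 × 5.67×10⁻⁸ × (107)⁴ / 38.9 = 0.764.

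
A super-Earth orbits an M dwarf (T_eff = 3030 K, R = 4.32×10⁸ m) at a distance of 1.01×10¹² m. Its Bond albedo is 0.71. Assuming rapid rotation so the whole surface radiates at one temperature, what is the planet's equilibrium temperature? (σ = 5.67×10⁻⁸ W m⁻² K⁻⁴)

T_eq ≈ 32.5 K

L = 4πR_⋆²σT_⋆⁴ = 4π(4.32×10⁸)² × 5.67×10⁻⁸ × (3030)⁴ = 1.12×10²⁵ W.
S = L/(4πd²) = 0.874 W m⁻².
Energy balance: absorbed = emitted ⇒ πR²·S(1−A) = 4πR²·σT_eq⁴, so T_eq⁴ = S(1−A)/(4σ).
T_eq = [0.874 × 0.29 / (4 × 5.67×10⁻⁸)]^(1/4) = (1.12×10⁶)^(1/4) = 32.5 K.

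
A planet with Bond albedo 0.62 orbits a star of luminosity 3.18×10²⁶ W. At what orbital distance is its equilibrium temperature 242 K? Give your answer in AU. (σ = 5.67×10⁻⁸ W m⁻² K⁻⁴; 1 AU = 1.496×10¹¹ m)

d ≈ 0.743 AU

From T_eq⁴ = L(1−A)/(16πσd²): d = √[L(1−A)/(16πσT_eq⁴)].
d = √[3.18×10²⁶ × 0.38 / (16π × 5.67×10⁻⁸ × (242)⁴)] = 1.11×10¹¹ m = 0.743 AU.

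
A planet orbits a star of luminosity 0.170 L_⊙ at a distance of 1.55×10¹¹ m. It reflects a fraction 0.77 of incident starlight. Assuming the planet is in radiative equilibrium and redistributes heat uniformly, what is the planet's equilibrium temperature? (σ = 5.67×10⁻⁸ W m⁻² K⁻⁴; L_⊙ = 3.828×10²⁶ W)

T_eq ≈ 122 K

L = 0.170 × 3.828×10²⁶ = 6.51×10²⁵ W.
Flux: S = L/(4πd²) = 6.51×10²⁵/(4π×(1.55×10¹¹)²) = 216 W m⁻².
Energy balance: absorbed = emitted ⇒ πR²·S(1−A) = 4πR²·σT_eq⁴, so T_eq⁴ = S(1−A)/(4σ).
T_eq = [216 × 0.23 / (4 × 5.67×10⁻⁸)]^(1/4) = (2.19×10⁸)^(1/4) = 122 K.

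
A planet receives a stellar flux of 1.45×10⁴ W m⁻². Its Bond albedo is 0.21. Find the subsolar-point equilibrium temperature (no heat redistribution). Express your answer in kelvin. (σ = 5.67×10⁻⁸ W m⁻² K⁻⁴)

At the subsolar point the surface absorbs S(1−A) and emits σT⁴ per unit area — no factor of 4, since only the local patch is in balance.
T = [1.45×10⁴ × 0.79 / 5.67×10⁻⁸]^(1/4) = (2.02×10¹¹)^(1/4) = 670 K.

T_ss ≈ 670 K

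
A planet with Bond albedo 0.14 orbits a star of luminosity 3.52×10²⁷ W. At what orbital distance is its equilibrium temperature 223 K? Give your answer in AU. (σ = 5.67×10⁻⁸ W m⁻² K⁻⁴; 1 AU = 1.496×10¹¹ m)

From T_eq⁴ = L(1−A)/(16πσd²): d = √[L(1−A)/(16πσT_eq⁴)].
d = √[3.52×10²⁷ × 0.86 / (16π × 5.67×10⁻⁸ × (223)⁴)] = 6.55×10¹¹ m = 4.38 AU.

d ≈ 4.38 AU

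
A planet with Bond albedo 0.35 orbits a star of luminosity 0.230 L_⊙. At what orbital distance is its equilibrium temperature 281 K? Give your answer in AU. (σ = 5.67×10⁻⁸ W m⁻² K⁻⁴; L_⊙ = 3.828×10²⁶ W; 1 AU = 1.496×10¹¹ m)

d ≈ 0.379 AU

L = 0.230 × 3.828×10²⁶ = 8.80×10²⁵ W.
From T_eq⁴ = L(1−A)/(16πσd²): d = √[L(1−A)/(16πσT_eq⁴)].
d = √[8.80×10²⁵ × 0.65 / (16π × 5.67×10⁻⁸ × (281)⁴)] = 5.68×10¹⁰ m = 0.379 AU.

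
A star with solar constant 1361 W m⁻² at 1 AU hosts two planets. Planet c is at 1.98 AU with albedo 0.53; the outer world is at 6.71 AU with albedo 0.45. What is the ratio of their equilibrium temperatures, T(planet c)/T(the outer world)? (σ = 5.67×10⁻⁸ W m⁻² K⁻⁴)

T₁/T₂ ≈ 1.770

T_eq = [S₀(1−A)/(4σd²)]^(1/4), so T ∝ (1−A)^(1/4) / √d.
T₁ = [1361×0.47/(4×5.67×10⁻⁸×1.98²)]^(1/4) = 163.77 K.
T₂ = [1361×0.55/(4×5.67×10⁻⁸×6.71²)]^(1/4) = 92.53 K.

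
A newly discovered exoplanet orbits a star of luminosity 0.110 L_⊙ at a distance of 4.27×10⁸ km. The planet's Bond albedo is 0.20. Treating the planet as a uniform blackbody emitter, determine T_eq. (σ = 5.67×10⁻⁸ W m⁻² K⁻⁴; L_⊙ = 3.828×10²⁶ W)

d = 4.27×10⁸ km = 4.27×10¹¹ m.
L = 0.110 × 3.828×10²⁶ = 4.21×10²⁵ W.
Flux: S = L/(4πd²) = 4.21×10²⁵/(4π×(4.27×10¹¹)²) = 18.4 W m⁻².
Energy balance: absorbed = emitted ⇒ πR²·S(1−A) = 4πR²·σT_eq⁴, so T_eq⁴ = S(1−A)/(4σ).
T_eq = [18.4 × 0.80 / (4 × 5.67×10⁻⁸)]^(1/4) = (6.48×10⁷)^(1/4) = 89.7 K.

T_eq ≈ 89.7 K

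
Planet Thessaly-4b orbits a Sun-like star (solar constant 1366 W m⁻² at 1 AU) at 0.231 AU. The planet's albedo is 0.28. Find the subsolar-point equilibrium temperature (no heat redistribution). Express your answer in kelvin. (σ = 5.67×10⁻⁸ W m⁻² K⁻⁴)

T_ss ≈ 755 K

Flux at 0.231 AU: S = 1366/0.231² = 2.56×10⁴ W m⁻².
At the subsolar point the surface absorbs S(1−A) and emits σT⁴ per unit area — no factor of 4, since only the local patch is in balance.
T = [2.56×10⁴ × 0.72 / 5.67×10⁻⁸]^(1/4) = (3.25×10¹¹)^(1/4) = 755 K.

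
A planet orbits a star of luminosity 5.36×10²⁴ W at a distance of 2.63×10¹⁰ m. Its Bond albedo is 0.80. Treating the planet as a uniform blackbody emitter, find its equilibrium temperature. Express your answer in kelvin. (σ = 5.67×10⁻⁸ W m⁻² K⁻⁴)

Flux: S = L/(4πd²) = 5.36×10²⁴/(4π×(2.63×10¹⁰)²) = 617 W m⁻².
Energy balance: absorbed = emitted ⇒ πR²·S(1−A) = 4πR²·σT_eq⁴, so T_eq⁴ = S(1−A)/(4σ).
T_eq = [617 × 0.20 / (4 × 5.67×10⁻⁸)]^(1/4) = (5.44×10⁸)^(1/4) = 153 K.

T_eq ≈ 153 K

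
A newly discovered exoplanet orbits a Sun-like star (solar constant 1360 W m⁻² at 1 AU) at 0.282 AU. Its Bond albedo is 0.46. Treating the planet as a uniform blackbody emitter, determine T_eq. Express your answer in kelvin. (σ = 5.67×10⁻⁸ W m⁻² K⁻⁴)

T_eq ≈ 449 K

Flux at 0.282 AU: S = 1360/0.282² = 1.71×10⁴ W m⁻².
Energy balance: absorbed = emitted ⇒ πR²·S(1−A) = 4πR²·σT_eq⁴, so T_eq⁴ = S(1−A)/(4σ).
T_eq = [1.71×10⁴ × 0.54 / (4 × 5.67×10⁻⁸)]^(1/4) = (4.07×10¹⁰)^(1/4) = 449 K.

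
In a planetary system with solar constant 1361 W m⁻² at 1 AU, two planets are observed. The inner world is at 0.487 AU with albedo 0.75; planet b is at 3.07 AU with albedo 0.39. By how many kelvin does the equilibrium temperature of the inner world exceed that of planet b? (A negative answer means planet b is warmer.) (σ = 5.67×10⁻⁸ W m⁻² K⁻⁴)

ΔT ≈ 141.6 K

T_eq = [S₀(1−A)/(4σd²)]^(1/4), so T ∝ (1−A)^(1/4) / √d.
T₁ = [1361×0.25/(4×5.67×10⁻⁸×0.487²)]^(1/4) = 282.02 K.
T₂ = [1361×0.61/(4×5.67×10⁻⁸×3.07²)]^(1/4) = 140.38 K.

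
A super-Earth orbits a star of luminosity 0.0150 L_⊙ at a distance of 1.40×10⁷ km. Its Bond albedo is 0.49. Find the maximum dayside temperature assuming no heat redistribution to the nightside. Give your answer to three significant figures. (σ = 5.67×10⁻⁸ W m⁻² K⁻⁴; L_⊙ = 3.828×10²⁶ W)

d = 1.40×10⁷ km = 1.40×10¹⁰ m.
L = 0.0150 × 3.828×10²⁶ = 5.74×10²⁴ W.
Flux: S = L/(4πd²) = 5.74×10²⁴/(4π×(1.40×10¹⁰)²) = 2330 W m⁻².
With no redistribution each surface element balances locally: S(1−A) = σT⁴.
T = [2330 × 0.51 / 5.67×10⁻⁸]^(1/4) = (2.10×10¹⁰)^(1/4) = 381 K.

T_ss ≈ 381 K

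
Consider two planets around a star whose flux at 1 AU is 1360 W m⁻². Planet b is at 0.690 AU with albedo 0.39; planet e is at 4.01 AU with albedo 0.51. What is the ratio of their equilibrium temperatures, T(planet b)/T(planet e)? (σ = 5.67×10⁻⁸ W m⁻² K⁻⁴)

T₁/T₂ ≈ 2.546

T_eq = [S₀(1−A)/(4σd²)]^(1/4), so T ∝ (1−A)^(1/4) / √d.
T₁ = [1360×0.61/(4×5.67×10⁻⁸×0.690²)]^(1/4) = 296.06 K.
T₂ = [1360×0.49/(4×5.67×10⁻⁸×4.01²)]^(1/4) = 116.27 K.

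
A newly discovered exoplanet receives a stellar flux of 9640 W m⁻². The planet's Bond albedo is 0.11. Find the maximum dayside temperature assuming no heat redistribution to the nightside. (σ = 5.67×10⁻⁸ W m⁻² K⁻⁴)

With no redistribution each surface element balances locally: S(1−A) = σT⁴.
T = [9640 × 0.89 / 5.67×10⁻⁸]^(1/4) = (1.51×10¹¹)^(1/4) = 624 K.

T_ss ≈ 624 K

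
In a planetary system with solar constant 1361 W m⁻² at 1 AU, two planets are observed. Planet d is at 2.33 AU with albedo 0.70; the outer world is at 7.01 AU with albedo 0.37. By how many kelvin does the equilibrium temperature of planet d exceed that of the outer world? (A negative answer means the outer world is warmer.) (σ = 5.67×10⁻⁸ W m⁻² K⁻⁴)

ΔT ≈ 41.3 K

T_eq = [S₀(1−A)/(4σd²)]^(1/4), so T ∝ (1−A)^(1/4) / √d.
T₁ = [1361×0.30/(4×5.67×10⁻⁸×2.33²)]^(1/4) = 134.94 K.
T₂ = [1361×0.63/(4×5.67×10⁻⁸×7.01²)]^(1/4) = 93.65 K.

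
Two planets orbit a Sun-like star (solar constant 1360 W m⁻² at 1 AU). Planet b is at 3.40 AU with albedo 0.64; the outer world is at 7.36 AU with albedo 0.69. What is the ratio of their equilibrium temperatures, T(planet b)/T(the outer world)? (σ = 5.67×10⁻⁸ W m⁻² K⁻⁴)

T_eq = [S₀(1−A)/(4σd²)]^(1/4), so T ∝ (1−A)^(1/4) / √d.
T₁ = [1360×0.36/(4×5.67×10⁻⁸×3.40²)]^(1/4) = 116.90 K.
T₂ = [1360×0.31/(4×5.67×10⁻⁸×7.36²)]^(1/4) = 76.54 K.

T₁/T₂ ≈ 1.527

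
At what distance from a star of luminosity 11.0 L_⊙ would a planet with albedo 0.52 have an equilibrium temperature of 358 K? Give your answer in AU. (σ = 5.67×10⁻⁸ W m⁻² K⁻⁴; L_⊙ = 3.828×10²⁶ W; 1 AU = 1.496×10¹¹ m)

L = 11.0 × 3.828×10²⁶ = 4.21×10²⁷ W.
From T_eq⁴ = L(1−A)/(16πσd²): d = √[L(1−A)/(16πσT_eq⁴)].
d = √[4.21×10²⁷ × 0.48 / (16π × 5.67×10⁻⁸ × (358)⁴)] = 2.08×10¹¹ m = 1.39 AU.

d ≈ 1.39 AU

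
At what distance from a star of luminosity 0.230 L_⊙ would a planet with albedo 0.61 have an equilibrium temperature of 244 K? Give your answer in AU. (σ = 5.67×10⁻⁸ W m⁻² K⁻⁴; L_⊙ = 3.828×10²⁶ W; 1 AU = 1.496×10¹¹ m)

L = 0.230 × 3.828×10²⁶ = 8.80×10²⁵ W.
From T_eq⁴ = L(1−A)/(16πσd²): d = √[L(1−A)/(16πσT_eq⁴)].
d = √[8.80×10²⁵ × 0.39 / (16π × 5.67×10⁻⁸ × (244)⁴)] = 5.83×10¹⁰ m = 0.390 AU.

d ≈ 0.390 AU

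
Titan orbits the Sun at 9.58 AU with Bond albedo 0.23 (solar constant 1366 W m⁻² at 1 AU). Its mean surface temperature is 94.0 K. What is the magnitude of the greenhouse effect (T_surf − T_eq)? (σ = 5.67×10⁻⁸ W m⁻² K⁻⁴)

S = 1366/9.58² = 14.88 W m⁻².
T_eq = [S(1−A)/(4σ)]^(1/4) = [14.88×0.77/(4×5.67×10⁻⁸)]^(1/4) = 84.3 K.
ΔT = T_surf − T_eq = 94 − 84.3.

ΔT ≈ 9.7 K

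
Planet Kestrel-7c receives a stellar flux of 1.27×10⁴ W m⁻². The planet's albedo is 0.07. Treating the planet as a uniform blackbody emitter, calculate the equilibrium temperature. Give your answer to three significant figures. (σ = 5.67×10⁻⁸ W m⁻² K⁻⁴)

T_eq ≈ 478 K

Energy balance: absorbed = emitted ⇒ πR²·S(1−A) = 4πR²·σT_eq⁴, so T_eq⁴ = S(1−A)/(4σ).
T_eq = [1.27×10⁴ × 0.93 / (4 × 5.67×10⁻⁸)]^(1/4) = (5.21×10¹⁰)^(1/4) = 478 K.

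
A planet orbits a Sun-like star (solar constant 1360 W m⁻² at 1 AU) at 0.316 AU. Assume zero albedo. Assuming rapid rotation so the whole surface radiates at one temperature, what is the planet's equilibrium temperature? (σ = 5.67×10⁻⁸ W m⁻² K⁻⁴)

Flux at 0.316 AU: S = 1360/0.316² = 1.36×10⁴ W m⁻².
Energy balance: absorbed = emitted ⇒ πR²·S(1−A) = 4πR²·σT_eq⁴, so T_eq⁴ = S(1−A)/(4σ).
T_eq = [1.36×10⁴ × 1.00 / (4 × 5.67×10⁻⁸)]^(1/4) = (6.01×10¹⁰)^(1/4) = 495 K.

T_eq ≈ 495 K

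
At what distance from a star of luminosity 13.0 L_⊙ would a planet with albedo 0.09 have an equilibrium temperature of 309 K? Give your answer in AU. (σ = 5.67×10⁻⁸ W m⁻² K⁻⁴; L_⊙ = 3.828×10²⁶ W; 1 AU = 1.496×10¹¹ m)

d ≈ 2.79 AU

L = 13.0 × 3.828×10²⁶ = 4.98×10²⁷ W.
From T_eq⁴ = L(1−A)/(16πσd²): d = √[L(1−A)/(16πσT_eq⁴)].
d = √[4.98×10²⁷ × 0.91 / (16π × 5.67×10⁻⁸ × (309)⁴)] = 4.17×10¹¹ m = 2.79 AU.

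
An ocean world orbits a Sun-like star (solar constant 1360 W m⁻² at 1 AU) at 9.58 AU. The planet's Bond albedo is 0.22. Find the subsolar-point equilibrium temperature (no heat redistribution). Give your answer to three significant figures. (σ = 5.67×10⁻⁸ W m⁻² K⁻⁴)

Flux at 9.58 AU: S = 1360/9.58² = 14.8 W m⁻².
At the subsolar point the surface absorbs S(1−A) and emits σT⁴ per unit area — no factor of 4, since only the local patch is in balance.
T = [14.8 × 0.78 / 5.67×10⁻⁸]^(1/4) = (2.04×10⁸)^(1/4) = 119 K.

T_ss ≈ 119 K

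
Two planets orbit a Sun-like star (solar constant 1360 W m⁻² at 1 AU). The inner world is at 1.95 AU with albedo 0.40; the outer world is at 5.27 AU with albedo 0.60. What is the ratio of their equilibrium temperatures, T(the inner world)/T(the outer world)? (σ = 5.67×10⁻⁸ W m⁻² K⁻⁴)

T_eq = [S₀(1−A)/(4σd²)]^(1/4), so T ∝ (1−A)^(1/4) / √d.
T₁ = [1360×0.60/(4×5.67×10⁻⁸×1.95²)]^(1/4) = 175.39 K.
T₂ = [1360×0.40/(4×5.67×10⁻⁸×5.27²)]^(1/4) = 96.40 K.

T₁/T₂ ≈ 1.819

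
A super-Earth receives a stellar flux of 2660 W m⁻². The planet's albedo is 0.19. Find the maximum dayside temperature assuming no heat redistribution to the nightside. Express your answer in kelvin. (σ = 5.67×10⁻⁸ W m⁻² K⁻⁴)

With no redistribution each surface element balances locally: S(1−A) = σT⁴.
T = [2660 × 0.81 / 5.67×10⁻⁸]^(1/4) = (3.80×10¹⁰)^(1/4) = 442 K.

T_ss ≈ 442 K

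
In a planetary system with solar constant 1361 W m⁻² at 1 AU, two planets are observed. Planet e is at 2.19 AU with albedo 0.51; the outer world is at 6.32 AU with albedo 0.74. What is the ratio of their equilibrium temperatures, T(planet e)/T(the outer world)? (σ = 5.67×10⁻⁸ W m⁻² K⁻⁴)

T₁/T₂ ≈ 1.990

T_eq = [S₀(1−A)/(4σd²)]^(1/4), so T ∝ (1−A)^(1/4) / √d.
T₁ = [1361×0.49/(4×5.67×10⁻⁸×2.19²)]^(1/4) = 157.36 K.
T₂ = [1361×0.26/(4×5.67×10⁻⁸×6.32²)]^(1/4) = 79.06 K.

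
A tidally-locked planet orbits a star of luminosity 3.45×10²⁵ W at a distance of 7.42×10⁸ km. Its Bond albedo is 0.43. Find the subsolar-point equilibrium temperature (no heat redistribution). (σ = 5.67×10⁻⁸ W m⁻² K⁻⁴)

d = 7.42×10⁸ km = 7.42×10¹¹ m.
Flux: S = L/(4πd²) = 3.45×10²⁵/(4π×(7.42×10¹¹)²) = 4.99 W m⁻².
At the subsolar point the surface absorbs S(1−A) and emits σT⁴ per unit area — no factor of 4, since only the local patch is in balance.
T = [4.99 × 0.57 / 5.67×10⁻⁸]^(1/4) = (5.01×10⁷)^(1/4) = 84.1 K.

T_ss ≈ 84.1 K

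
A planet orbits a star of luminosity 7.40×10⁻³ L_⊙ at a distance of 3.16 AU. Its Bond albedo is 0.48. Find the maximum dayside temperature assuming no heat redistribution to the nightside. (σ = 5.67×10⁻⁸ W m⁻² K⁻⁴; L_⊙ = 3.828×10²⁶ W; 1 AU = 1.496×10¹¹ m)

T_ss ≈ 55.1 K

d = 3.16 AU = 4.73×10¹¹ m.
L = 7.40×10⁻³ × 3.828×10²⁶ = 2.83×10²⁴ W.
Flux: S = L/(4πd²) = 2.83×10²⁴/(4π×(4.73×10¹¹)²) = 1.01 W m⁻².
With no redistribution each surface element balances locally: S(1−A) = σT⁴.
T = [1.01 × 0.52 / 5.67×10⁻⁸]^(1/4) = (9.25×10⁶)^(1/4) = 55.1 K.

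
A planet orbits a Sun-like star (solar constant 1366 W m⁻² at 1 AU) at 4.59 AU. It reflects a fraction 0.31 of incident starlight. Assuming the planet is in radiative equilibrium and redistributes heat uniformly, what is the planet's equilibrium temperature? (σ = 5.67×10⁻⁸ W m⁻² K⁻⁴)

Flux at 4.59 AU: S = 1366/4.59² = 64.8 W m⁻².
Energy balance: absorbed = emitted ⇒ πR²·S(1−A) = 4πR²·σT_eq⁴, so T_eq⁴ = S(1−A)/(4σ).
T_eq = [64.8 × 0.69 / (4 × 5.67×10⁻⁸)]^(1/4) = (1.97×10⁸)^(1/4) = 119 K.

T_eq ≈ 119 K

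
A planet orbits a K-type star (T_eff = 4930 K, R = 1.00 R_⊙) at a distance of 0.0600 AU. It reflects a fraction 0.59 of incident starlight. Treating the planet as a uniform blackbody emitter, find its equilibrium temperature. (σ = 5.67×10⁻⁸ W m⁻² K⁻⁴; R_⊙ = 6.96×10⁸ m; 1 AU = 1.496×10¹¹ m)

T_eq ≈ 777 K

R_⋆ = 1.00 × 6.96×10⁸ = 6.96×10⁸ m.
d = 0.0600 AU = 8.98×10⁹ m.
L = 4πR_⋆²σT_⋆⁴ = 4π(6.96×10⁸)² × 5.67×10⁻⁸ × (4930)⁴ = 2.04×10²⁶ W.
S = L/(4πd²) = 2.01×10⁵ W m⁻².
Energy balance: absorbed = emitted ⇒ πR²·S(1−A) = 4πR²·σT_eq⁴, so T_eq⁴ = S(1−A)/(4σ).
T_eq = [2.01×10⁵ × 0.41 / (4 × 5.67×10⁻⁸)]^(1/4) = (3.64×10¹¹)^(1/4) = 777 K.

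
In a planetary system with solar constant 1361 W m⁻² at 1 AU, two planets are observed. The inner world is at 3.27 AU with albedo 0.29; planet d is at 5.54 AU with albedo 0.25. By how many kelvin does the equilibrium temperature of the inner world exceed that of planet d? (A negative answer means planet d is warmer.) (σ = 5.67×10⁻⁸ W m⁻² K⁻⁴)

T_eq = [S₀(1−A)/(4σd²)]^(1/4), so T ∝ (1−A)^(1/4) / √d.
T₁ = [1361×0.71/(4×5.67×10⁻⁸×3.27²)]^(1/4) = 141.28 K.
T₂ = [1361×0.75/(4×5.67×10⁻⁸×5.54²)]^(1/4) = 110.04 K.

ΔT ≈ 31.2 K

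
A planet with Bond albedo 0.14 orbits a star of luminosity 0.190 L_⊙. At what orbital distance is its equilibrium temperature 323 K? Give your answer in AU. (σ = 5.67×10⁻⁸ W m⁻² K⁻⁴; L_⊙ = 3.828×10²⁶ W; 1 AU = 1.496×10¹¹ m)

d ≈ 0.300 AU

L = 0.190 × 3.828×10²⁶ = 7.27×10²⁵ W.
From T_eq⁴ = L(1−A)/(16πσd²): d = √[L(1−A)/(16πσT_eq⁴)].
d = √[7.27×10²⁵ × 0.86 / (16π × 5.67×10⁻⁸ × (323)⁴)] = 4.49×10¹⁰ m = 0.300 AU.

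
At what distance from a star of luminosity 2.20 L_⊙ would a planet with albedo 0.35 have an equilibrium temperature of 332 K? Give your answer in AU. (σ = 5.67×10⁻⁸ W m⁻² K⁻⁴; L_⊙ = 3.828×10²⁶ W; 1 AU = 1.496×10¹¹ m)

L = 2.20 × 3.828×10²⁶ = 8.42×10²⁶ W.
From T_eq⁴ = L(1−A)/(16πσd²): d = √[L(1−A)/(16πσT_eq⁴)].
d = √[8.42×10²⁶ × 0.65 / (16π × 5.67×10⁻⁸ × (332)⁴)] = 1.26×10¹¹ m = 0.840 AU.

d ≈ 0.840 AU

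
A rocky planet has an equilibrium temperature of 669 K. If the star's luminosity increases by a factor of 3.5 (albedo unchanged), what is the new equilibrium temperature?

T_eq ∝ L^(1/4) · d^(−1/2).
T′ = 669 × 3.5^(1/4) = 915 K.

T_eq ≈ 915 K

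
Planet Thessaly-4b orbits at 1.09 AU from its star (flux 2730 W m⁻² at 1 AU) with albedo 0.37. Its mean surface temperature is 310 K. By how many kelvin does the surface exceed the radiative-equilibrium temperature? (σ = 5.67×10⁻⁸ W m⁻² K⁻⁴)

ΔT ≈ 27.3 K

S = 2730/1.09² = 2298 W m⁻².
T_eq = [S(1−A)/(4σ)]^(1/4) = [2298×0.63/(4×5.67×10⁻⁸)]^(1/4) = 282.7 K.
ΔT = T_surf − T_eq = 310 − 282.7.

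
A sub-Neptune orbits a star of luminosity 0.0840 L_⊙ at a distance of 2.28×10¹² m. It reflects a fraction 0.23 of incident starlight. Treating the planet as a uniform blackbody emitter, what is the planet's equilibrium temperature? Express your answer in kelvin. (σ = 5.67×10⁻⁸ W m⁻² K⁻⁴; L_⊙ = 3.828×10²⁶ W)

L = 0.0840 × 3.828×10²⁶ = 3.22×10²⁵ W.
Flux: S = L/(4πd²) = 3.22×10²⁵/(4π×(2.28×10¹²)²) = 0.492 W m⁻².
Energy balance: absorbed = emitted ⇒ πR²·S(1−A) = 4πR²·σT_eq⁴, so T_eq⁴ = S(1−A)/(4σ).
T_eq = [0.492 × 0.77 / (4 × 5.67×10⁻⁸)]^(1/4) = (1.67×10⁶)^(1/4) = 36.0 K.

T_eq ≈ 36.0 K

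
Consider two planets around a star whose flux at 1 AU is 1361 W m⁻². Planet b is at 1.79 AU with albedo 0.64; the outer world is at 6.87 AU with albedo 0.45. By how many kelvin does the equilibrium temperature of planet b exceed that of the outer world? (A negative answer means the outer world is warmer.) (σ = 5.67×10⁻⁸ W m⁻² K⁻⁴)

ΔT ≈ 69.7 K

T_eq = [S₀(1−A)/(4σd²)]^(1/4), so T ∝ (1−A)^(1/4) / √d.
T₁ = [1361×0.36/(4×5.67×10⁻⁸×1.79²)]^(1/4) = 161.14 K.
T₂ = [1361×0.55/(4×5.67×10⁻⁸×6.87²)]^(1/4) = 91.45 K.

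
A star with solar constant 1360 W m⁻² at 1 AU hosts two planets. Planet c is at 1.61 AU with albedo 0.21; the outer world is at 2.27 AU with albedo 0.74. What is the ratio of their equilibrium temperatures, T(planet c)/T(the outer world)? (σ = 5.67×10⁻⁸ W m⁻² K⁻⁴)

T_eq = [S₀(1−A)/(4σd²)]^(1/4), so T ∝ (1−A)^(1/4) / √d.
T₁ = [1360×0.79/(4×5.67×10⁻⁸×1.61²)]^(1/4) = 206.76 K.
T₂ = [1360×0.26/(4×5.67×10⁻⁸×2.27²)]^(1/4) = 131.89 K.

T₁/T₂ ≈ 1.568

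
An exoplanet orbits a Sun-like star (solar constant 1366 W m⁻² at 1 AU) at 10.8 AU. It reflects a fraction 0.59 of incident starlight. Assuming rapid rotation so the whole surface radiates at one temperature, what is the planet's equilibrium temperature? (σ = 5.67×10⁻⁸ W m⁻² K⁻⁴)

Flux at 10.8 AU: S = 1366/10.8² = 11.7 W m⁻².
Energy balance: absorbed = emitted ⇒ πR²·S(1−A) = 4πR²·σT_eq⁴, so T_eq⁴ = S(1−A)/(4σ).
T_eq = [11.7 × 0.41 / (4 × 5.67×10⁻⁸)]^(1/4) = (2.12×10⁷)^(1/4) = 67.8 K.

T_eq ≈ 67.8 K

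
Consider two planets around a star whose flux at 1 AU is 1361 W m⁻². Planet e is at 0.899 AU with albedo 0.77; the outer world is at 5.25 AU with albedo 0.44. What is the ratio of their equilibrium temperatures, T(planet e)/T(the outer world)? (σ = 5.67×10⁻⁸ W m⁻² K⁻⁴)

T₁/T₂ ≈ 1.935

T_eq = [S₀(1−A)/(4σd²)]^(1/4), so T ∝ (1−A)^(1/4) / √d.
T₁ = [1361×0.23/(4×5.67×10⁻⁸×0.899²)]^(1/4) = 203.29 K.
T₂ = [1361×0.56/(4×5.67×10⁻⁸×5.25²)]^(1/4) = 105.08 K.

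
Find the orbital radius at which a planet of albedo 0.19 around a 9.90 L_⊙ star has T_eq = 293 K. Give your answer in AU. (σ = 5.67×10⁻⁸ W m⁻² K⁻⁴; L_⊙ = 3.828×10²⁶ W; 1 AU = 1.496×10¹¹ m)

d ≈ 2.56 AU

L = 9.90 × 3.828×10²⁶ = 3.79×10²⁷ W.
From T_eq⁴ = L(1−A)/(16πσd²): d = √[L(1−A)/(16πσT_eq⁴)].
d = √[3.79×10²⁷ × 0.81 / (16π × 5.67×10⁻⁸ × (293)⁴)] = 3.82×10¹¹ m = 2.56 AU.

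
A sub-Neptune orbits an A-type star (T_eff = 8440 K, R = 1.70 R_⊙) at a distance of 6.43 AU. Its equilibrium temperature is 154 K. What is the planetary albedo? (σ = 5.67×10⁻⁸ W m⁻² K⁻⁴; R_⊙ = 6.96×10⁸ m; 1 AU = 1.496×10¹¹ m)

A ≈ 0.71

R_⋆ = 1.70 × 6.96×10⁸ = 1.18×10⁹ m.
d = 6.43 AU = 9.62×10¹¹ m.
L = 4πR_⋆²σT_⋆⁴ = 4π(1.18×10⁹)² × 5.67×10⁻⁸ × (8440)⁴ = 5.06×10²⁷ W.
S = L/(4πd²) = 435 W m⁻².
From T_eq⁴ = S(1−A)/(4σ): 1−A = 4σT_eq⁴/S.
1−A = 4 × 5.67×10⁻⁸ × (154)⁴ / 435 = 0.293.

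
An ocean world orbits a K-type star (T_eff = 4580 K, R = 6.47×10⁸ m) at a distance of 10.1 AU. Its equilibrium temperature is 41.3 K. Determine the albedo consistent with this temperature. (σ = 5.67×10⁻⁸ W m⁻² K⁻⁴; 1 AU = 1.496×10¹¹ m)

d = 10.1 AU = 1.51×10¹² m.
L = 4πR_⋆²σT_⋆⁴ = 4π(6.47×10⁸)² × 5.67×10⁻⁸ × (4580)⁴ = 1.31×10²⁶ W.
S = L/(4πd²) = 4.57 W m⁻².
From T_eq⁴ = S(1−A)/(4σ): 1−A = 4σT_eq⁴/S.
1−A = 4 × 5.67×10⁻⁸ × (41.3)⁴ / 4.57 = 0.144.

A ≈ 0.86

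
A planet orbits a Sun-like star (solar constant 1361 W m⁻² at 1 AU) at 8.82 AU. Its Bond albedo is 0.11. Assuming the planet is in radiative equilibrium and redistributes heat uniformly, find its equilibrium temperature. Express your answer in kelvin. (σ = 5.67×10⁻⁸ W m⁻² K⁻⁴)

Flux at 8.82 AU: S = 1361/8.82² = 17.5 W m⁻².
Energy balance: absorbed = emitted ⇒ πR²·S(1−A) = 4πR²·σT_eq⁴, so T_eq⁴ = S(1−A)/(4σ).
T_eq = [17.5 × 0.89 / (4 × 5.67×10⁻⁸)]^(1/4) = (6.87×10⁷)^(1/4) = 91.0 K.

T_eq ≈ 91.0 K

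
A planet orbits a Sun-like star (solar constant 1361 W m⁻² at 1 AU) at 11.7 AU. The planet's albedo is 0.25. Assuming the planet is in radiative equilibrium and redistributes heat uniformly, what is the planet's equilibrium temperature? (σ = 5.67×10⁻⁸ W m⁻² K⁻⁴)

Flux at 11.7 AU: S = 1361/11.7² = 9.94 W m⁻².
Energy balance: absorbed = emitted ⇒ πR²·S(1−A) = 4πR²·σT_eq⁴, so T_eq⁴ = S(1−A)/(4σ).
T_eq = [9.94 × 0.75 / (4 × 5.67×10⁻⁸)]^(1/4) = (3.29×10⁷)^(1/4) = 75.7 K.

T_eq ≈ 75.7 K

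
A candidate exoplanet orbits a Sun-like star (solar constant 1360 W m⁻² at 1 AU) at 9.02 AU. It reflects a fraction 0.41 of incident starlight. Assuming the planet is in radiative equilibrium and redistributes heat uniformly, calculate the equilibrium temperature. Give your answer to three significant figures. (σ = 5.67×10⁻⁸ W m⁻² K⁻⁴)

T_eq ≈ 81.2 K

Flux at 9.02 AU: S = 1360/9.02² = 16.7 W m⁻².
Energy balance: absorbed = emitted ⇒ πR²·S(1−A) = 4πR²·σT_eq⁴, so T_eq⁴ = S(1−A)/(4σ).
T_eq = [16.7 × 0.59 / (4 × 5.67×10⁻⁸)]^(1/4) = (4.35×10⁷)^(1/4) = 81.2 K.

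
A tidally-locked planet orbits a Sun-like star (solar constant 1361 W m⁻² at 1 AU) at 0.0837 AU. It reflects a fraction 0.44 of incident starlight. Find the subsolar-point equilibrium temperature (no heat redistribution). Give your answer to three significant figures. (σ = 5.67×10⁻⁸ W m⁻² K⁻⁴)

Flux at 0.0837 AU: S = 1361/0.0837² = 1.94×10⁵ W m⁻².
At the subsolar point the surface absorbs S(1−A) and emits σT⁴ per unit area — no factor of 4, since only the local patch is in balance.
T = [1.94×10⁵ × 0.56 / 5.67×10⁻⁸]^(1/4) = (1.92×10¹²)^(1/4) = 1180 K.

T_ss ≈ 1180 K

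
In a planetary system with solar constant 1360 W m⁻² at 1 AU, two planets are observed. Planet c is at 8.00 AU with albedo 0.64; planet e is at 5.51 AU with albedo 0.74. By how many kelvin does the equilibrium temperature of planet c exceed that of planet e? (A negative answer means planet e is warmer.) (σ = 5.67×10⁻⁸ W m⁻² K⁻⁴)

ΔT ≈ -8.4 K

T_eq = [S₀(1−A)/(4σd²)]^(1/4), so T ∝ (1−A)^(1/4) / √d.
T₁ = [1360×0.36/(4×5.67×10⁻⁸×8.00²)]^(1/4) = 76.21 K.
T₂ = [1360×0.26/(4×5.67×10⁻⁸×5.51²)]^(1/4) = 84.65 K.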